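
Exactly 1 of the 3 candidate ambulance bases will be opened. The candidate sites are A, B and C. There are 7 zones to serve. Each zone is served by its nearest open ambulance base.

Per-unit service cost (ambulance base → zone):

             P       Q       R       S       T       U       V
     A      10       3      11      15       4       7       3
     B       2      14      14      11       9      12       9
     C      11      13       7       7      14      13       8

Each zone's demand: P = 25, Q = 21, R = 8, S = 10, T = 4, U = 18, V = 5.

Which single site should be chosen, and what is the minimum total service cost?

Choose A only; total service cost 708.

With exactly 1 open, each zone uses its cheapest among the chosen.
{A}: P→A 10·25=250, Q→A 3·21=63, R→A 11·8=88, S→A 15·10=150, T→A 4·4=16, U→A 7·18=126, V→A 3·5=15. Service cost 708.
{B}: service cost 863
{C}: service cost 1004
Among all 3 size-1 choices, {A} is lowest.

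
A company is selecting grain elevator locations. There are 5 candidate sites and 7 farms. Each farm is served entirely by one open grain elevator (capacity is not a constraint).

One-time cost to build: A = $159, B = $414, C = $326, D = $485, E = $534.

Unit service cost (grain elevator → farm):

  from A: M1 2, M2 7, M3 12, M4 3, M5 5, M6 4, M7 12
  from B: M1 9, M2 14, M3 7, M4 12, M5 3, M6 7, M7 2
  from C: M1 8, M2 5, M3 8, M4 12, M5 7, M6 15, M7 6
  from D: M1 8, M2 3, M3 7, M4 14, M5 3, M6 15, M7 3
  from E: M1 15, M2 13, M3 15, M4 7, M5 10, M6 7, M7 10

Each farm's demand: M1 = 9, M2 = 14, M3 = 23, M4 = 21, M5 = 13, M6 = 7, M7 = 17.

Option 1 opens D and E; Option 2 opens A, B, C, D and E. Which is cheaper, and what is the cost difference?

Option 1: {D, E}: M1→D 8·9=72, M2→D 3·14=42, M3→D 7·23=161, M4→E 7·21=147, M5→D 3·13=39, M6→E 7·7=49, M7→D 3·17=51. Service 561; fixed 1019; total 1580.
Option 2: {A, B, C, D, E}: M1→A 2·9=18, M2→D 3·14=42, M3→B 7·23=161, M4→A 3·21=63, M5→B 3·13=39, M6→A 4·7=28, M7→B 2·17=34. Service 385; fixed 1918; total 2303.
Difference: |1580 − 2303| = 723.

Option 1 is cheaper by 723.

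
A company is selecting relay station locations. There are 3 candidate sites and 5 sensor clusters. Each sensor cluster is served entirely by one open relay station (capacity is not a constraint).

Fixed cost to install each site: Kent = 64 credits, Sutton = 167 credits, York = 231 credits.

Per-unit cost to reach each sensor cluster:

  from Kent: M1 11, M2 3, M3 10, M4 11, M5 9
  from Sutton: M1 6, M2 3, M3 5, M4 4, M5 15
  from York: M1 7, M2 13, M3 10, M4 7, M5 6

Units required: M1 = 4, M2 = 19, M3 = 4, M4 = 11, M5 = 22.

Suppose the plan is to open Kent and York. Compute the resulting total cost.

Total cost: 629

Each sensor cluster is assigned to its cheapest site among the open ones.
{Kent, York}: M1→York 7·4=28, M2→Kent 3·19=57, M3→Kent 10·4=40, M4→York 7·11=77, M5→York 6·22=132. Service 334; fixed 295; total 629.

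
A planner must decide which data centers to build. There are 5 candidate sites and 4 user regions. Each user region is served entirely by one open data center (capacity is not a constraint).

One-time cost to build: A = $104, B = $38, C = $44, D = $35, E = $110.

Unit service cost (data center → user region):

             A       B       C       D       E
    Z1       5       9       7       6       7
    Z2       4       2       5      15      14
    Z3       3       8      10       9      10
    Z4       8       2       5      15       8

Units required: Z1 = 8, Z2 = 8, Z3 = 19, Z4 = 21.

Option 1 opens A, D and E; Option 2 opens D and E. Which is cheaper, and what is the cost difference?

Option 1 is cheaper by 98.

Option 1: {A, D, E}: Z1→A 5·8=40, Z2→A 4·8=32, Z3→A 3·19=57, Z4→A 8·21=168. Service 297; fixed 249; total 546.
Option 2: {D, E}: Z1→D 6·8=48, Z2→E 14·8=112, Z3→D 9·19=171, Z4→E 8·21=168. Service 499; fixed 145; total 644.
Difference: |546 − 644| = 98.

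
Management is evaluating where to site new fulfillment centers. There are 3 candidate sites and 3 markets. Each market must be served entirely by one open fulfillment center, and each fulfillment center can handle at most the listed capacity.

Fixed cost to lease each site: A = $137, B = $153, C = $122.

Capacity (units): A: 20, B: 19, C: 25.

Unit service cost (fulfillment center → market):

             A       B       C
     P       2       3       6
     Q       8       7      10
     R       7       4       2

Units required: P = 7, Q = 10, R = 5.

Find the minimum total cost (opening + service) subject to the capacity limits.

Minimum total cost: 274

Open {C}: P→C 6·7=42, Q→C 10·10=100, R→C 2·5=10.
Loads: C carries 22/25. Service 152; fixed 122; total 274.
Next best feasible plan costs 363.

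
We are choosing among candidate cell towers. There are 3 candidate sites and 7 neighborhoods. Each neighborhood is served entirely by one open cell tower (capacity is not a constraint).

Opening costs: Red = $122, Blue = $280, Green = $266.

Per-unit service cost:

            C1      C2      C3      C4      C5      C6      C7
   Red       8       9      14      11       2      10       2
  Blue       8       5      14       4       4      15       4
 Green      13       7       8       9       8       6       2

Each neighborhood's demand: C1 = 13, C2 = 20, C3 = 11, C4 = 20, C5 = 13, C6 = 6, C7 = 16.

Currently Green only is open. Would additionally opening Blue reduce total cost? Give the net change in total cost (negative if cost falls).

Current service cost with {Green}: 749.
Adding Blue: each neighborhood re-picks its cheapest; new service cost 492, saving 257.
Extra fixed cost: 280. Net change = 280 − 257 = 23.
(Totals: 1015 → 1038.)

No — net change +23 (cost rises by 23).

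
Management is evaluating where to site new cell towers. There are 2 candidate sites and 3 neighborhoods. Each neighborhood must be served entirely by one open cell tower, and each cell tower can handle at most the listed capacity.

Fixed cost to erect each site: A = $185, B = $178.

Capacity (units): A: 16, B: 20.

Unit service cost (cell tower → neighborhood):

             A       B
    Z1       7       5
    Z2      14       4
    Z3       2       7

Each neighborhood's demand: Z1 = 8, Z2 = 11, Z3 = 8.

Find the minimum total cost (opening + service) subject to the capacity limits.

Minimum total cost: 463

Open {A, B}: Z1→B 5·8=40, Z2→B 4·11=44, Z3→A 2·8=16.
Loads: A carries 8/16, B carries 19/20. Service 100; fixed 363; total 463.
Next best feasible plan costs 479.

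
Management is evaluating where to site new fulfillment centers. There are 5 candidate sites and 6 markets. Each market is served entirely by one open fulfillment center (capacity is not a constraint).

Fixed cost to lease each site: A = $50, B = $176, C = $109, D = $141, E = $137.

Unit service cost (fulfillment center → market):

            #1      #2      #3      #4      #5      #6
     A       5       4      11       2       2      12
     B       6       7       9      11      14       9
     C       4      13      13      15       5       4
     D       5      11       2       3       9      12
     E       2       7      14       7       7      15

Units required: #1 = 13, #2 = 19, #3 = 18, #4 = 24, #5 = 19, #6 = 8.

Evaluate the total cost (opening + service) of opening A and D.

Each market is assigned to its cheapest site among the open ones.
{A, D}: #1→A 5·13=65, #2→A 4·19=76, #3→D 2·18=36, #4→A 2·24=48, #5→A 2·19=38, #6→A 12·8=96. Service 359; fixed 191; total 550.

Total cost: 550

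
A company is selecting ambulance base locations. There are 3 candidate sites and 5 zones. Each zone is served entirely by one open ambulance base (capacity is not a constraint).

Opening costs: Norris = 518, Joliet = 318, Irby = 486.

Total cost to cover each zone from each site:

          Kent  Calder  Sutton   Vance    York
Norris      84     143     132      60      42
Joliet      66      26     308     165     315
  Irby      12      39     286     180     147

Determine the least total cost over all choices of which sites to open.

For any fixed open set, each zone goes to its cheapest open site; total = fixed + service.
{Norris}: Kent→Norris 84, Calder→Norris 143, Sutton→Norris 132, Vance→Norris 60, York→Norris 42. Service 461; fixed 518; total 979.
{Irby}: service 664 + fixed 486 = 1150
{Norris, Joliet}: Kent→Joliet 66, Calder→Joliet 26, Sutton→Norris 132, Vance→Norris 60, York→Norris 42. Service 326; fixed 836; total 1162.
{Norris, Joliet, Irby}: service 272 + fixed 1322 = 1594
No other subset beats 979.

Minimum total cost: 979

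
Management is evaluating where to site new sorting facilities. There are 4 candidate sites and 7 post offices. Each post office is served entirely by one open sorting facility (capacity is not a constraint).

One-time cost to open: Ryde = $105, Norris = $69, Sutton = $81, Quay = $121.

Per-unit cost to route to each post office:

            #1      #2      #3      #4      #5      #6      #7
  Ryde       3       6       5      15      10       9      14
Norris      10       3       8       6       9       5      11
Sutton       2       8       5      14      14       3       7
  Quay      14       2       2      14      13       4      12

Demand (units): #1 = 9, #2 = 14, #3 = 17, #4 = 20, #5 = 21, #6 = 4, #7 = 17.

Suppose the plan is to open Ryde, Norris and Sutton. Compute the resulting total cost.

Total cost: 840

Each post office is assigned to its cheapest site among the open ones.
{Ryde, Norris, Sutton}: #1→Sutton 2·9=18, #2→Norris 3·14=42, #3→Ryde 5·17=85, #4→Norris 6·20=120, #5→Norris 9·21=189, #6→Sutton 3·4=12, #7→Sutton 7·17=119. Service 585; fixed 255; total 840.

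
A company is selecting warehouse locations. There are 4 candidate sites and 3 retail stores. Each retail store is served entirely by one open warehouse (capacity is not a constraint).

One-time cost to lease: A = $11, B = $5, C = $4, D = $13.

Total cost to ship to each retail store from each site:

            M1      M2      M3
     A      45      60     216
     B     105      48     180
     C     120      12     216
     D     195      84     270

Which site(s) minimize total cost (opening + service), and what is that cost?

For any fixed open set, each retail store goes to its cheapest open site; total = fixed + service.
{A, B, C}: M1→A 45, M2→C 12, M3→B 180. Service 237; fixed 20; total 257.
{A, B, C, D}: service 237 + fixed 33 = 270
{A, C}: service 273 + fixed 15 = 288
{C}: service 348 + fixed 4 = 352
No other subset beats 257.

Open A, B and C; minimum total cost 257.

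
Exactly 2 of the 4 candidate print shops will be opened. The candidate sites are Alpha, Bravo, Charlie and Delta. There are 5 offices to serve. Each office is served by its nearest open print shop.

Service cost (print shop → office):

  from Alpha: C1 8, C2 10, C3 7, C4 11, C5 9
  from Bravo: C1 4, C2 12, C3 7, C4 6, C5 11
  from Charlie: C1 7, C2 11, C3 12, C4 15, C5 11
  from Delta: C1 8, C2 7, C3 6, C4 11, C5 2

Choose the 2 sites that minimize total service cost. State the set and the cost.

With exactly 2 open, each office uses its cheapest among the chosen.
{Bravo, Delta}: C1→Bravo 4, C2→Delta 7, C3→Delta 6, C4→Bravo 6, C5→Delta 2. Service cost 25.
{Charlie, Delta}: service cost 33
{Alpha, Delta}: service cost 34
Among all 6 size-2 choices, {Bravo, Delta} is lowest.

Choose Bravo and Delta; total service cost 25.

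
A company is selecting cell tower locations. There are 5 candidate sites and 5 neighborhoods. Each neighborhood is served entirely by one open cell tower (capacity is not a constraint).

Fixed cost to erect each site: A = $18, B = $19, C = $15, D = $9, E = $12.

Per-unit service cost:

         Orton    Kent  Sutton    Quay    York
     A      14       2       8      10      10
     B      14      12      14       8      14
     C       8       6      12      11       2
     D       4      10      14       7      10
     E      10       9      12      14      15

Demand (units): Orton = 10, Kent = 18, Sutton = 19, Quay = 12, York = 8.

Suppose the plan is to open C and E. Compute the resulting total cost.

Each neighborhood is assigned to its cheapest site among the open ones.
{C, E}: Orton→C 8·10=80, Kent→C 6·18=108, Sutton→C 12·19=228, Quay→C 11·12=132, York→C 2·8=16. Service 564; fixed 27; total 591.

Total cost: 591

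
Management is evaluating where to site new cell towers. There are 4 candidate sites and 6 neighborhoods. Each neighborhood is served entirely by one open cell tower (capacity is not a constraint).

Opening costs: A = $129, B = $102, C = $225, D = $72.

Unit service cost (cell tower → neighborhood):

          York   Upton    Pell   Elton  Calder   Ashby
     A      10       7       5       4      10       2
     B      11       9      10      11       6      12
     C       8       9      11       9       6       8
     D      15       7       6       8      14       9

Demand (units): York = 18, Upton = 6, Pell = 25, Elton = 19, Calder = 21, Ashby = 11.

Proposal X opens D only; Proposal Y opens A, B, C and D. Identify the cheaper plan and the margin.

Proposal Y is cheaper by 16.

Proposal X: {D}: York→D 15·18=270, Upton→D 7·6=42, Pell→D 6·25=150, Elton→D 8·19=152, Calder→D 14·21=294, Ashby→D 9·11=99. Service 1007; fixed 72; total 1079.
Proposal Y: {A, B, C, D}: York→C 8·18=144, Upton→A 7·6=42, Pell→A 5·25=125, Elton→A 4·19=76, Calder→B 6·21=126, Ashby→A 2·11=22. Service 535; fixed 528; total 1063.
Difference: |1079 − 1063| = 16.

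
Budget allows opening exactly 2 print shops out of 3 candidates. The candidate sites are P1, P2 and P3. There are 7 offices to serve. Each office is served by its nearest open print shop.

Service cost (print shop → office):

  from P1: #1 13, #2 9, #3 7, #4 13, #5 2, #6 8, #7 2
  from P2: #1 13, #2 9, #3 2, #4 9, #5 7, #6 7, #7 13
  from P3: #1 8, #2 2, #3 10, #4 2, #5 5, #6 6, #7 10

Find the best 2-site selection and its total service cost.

Choose P1 and P3; total service cost 29.

With exactly 2 open, each office uses its cheapest among the chosen.
{P1, P3}: #1→P3 8, #2→P3 2, #3→P1 7, #4→P3 2, #5→P1 2, #6→P3 6, #7→P1 2. Service cost 29.
{P2, P3}: service cost 35
{P1, P2}: service cost 44
Among all 3 size-2 choices, {P1, P3} is lowest.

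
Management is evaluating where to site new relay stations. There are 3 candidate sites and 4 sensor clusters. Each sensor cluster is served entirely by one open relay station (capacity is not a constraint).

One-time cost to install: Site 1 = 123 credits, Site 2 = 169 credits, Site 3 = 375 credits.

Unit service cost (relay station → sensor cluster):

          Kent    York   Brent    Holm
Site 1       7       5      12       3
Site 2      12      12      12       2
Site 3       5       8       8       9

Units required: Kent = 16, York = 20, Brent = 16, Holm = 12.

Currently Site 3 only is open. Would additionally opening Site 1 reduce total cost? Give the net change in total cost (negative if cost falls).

Current service cost with {Site 3}: 476.
Adding Site 1: each sensor cluster re-picks its cheapest; new service cost 344, saving 132.
Extra fixed cost: 123. Net change = 123 − 132 = -9.
(Totals: 851 → 842.)

Yes — net change −9 (cost falls by 9).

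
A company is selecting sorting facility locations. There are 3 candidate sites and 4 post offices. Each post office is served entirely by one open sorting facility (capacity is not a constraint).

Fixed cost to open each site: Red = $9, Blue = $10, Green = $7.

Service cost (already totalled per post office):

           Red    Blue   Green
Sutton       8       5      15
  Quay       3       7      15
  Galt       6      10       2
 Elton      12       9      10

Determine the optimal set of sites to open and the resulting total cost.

Open Red only; minimum total cost 38.

For any fixed open set, each post office goes to its cheapest open site; total = fixed + service.
{Red}: Sutton→Red 8, Quay→Red 3, Galt→Red 6, Elton→Red 12. Service 29; fixed 9; total 38.
{Red, Green}: service 23 + fixed 16 = 39
{Blue, Green}: service 23 + fixed 17 = 40
{Red, Blue, Green}: service 19 + fixed 26 = 45
(All 7 nonempty subsets were checked; Red only is lowest.)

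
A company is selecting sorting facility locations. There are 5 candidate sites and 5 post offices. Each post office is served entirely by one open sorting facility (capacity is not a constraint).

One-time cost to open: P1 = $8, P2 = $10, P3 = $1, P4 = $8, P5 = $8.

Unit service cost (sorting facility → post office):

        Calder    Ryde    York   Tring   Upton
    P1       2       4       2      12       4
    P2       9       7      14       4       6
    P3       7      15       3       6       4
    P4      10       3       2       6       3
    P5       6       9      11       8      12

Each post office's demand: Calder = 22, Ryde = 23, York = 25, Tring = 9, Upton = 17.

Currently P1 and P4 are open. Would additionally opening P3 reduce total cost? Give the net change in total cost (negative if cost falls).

Current service cost with {P1, P4}: 268.
Adding P3: each post office re-picks its cheapest; new service cost 268, saving 0.
Extra fixed cost: 1. Net change = 1 − 0 = 1.
(Totals: 284 → 285.)

No — net change +1 (cost rises by 1).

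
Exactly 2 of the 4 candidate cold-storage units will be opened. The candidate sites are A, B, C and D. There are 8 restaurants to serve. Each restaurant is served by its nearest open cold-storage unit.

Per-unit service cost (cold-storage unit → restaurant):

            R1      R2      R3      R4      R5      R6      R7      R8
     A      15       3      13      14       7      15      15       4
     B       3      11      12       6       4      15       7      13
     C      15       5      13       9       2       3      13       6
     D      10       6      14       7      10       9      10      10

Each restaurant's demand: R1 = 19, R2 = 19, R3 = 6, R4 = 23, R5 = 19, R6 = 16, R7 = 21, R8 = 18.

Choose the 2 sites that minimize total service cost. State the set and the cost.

With exactly 2 open, each restaurant uses its cheapest among the chosen.
{B, C}: R1→B 3·19=57, R2→C 5·19=95, R3→B 12·6=72, R4→B 6·23=138, R5→C 2·19=38, R6→C 3·16=48, R7→B 7·21=147, R8→C 6·18=108. Service cost 703.
{A, B}: service cost 859
{B, D}: service cost 928
Among all 6 size-2 choices, {B, C} is lowest.

Choose B and C; total service cost 703.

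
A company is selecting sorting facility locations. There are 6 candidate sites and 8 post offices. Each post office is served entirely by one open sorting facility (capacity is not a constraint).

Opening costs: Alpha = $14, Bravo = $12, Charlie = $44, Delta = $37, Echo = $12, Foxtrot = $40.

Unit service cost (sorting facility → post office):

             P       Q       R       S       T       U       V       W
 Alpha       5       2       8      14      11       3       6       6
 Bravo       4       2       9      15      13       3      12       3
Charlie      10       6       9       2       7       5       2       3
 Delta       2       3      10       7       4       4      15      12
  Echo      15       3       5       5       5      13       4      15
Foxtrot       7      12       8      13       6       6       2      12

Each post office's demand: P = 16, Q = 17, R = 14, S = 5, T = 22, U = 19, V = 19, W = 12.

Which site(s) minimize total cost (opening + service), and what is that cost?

For any fixed open set, each post office goes to its cheapest open site; total = fixed + service.
{Bravo, Charlie, Delta, Echo}: P→Delta 2·16=32, Q→Bravo 2·17=34, R→Echo 5·14=70, S→Charlie 2·5=10, T→Delta 4·22=88, U→Bravo 3·19=57, V→Charlie 2·19=38, W→Bravo 3·12=36. Service 365; fixed 105; total 470.
{Alpha, Charlie, Delta, Echo}: service 365 + fixed 107 = 472
{Bravo, Delta, Echo}: service 418 + fixed 61 = 479
{Alpha, Bravo, Charlie, Delta, Echo, Foxtrot}: P→Delta 2·16=32, Q→Alpha 2·17=34, R→Echo 5·14=70, S→Charlie 2·5=10, T→Delta 4·22=88, U→Alpha 3·19=57, V→Charlie 2·19=38, W→Bravo 3·12=36. Service 365; fixed 159; total 524.
No other subset beats 470.

Open Bravo, Charlie, Delta and Echo; minimum total cost 470.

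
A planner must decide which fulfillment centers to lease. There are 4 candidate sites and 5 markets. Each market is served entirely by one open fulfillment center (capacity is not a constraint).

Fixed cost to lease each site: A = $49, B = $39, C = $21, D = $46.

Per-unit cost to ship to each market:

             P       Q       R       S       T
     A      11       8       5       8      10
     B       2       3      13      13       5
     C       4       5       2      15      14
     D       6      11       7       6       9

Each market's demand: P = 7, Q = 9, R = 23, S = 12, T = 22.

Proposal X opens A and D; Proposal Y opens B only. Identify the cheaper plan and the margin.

Proposal X is cheaper by 51.

Proposal X: {A, D}: P→D 6·7=42, Q→A 8·9=72, R→A 5·23=115, S→D 6·12=72, T→D 9·22=198. Service 499; fixed 95; total 594.
Proposal Y: {B}: P→B 2·7=14, Q→B 3·9=27, R→B 13·23=299, S→B 13·12=156, T→B 5·22=110. Service 606; fixed 39; total 645.
Difference: |594 − 645| = 51.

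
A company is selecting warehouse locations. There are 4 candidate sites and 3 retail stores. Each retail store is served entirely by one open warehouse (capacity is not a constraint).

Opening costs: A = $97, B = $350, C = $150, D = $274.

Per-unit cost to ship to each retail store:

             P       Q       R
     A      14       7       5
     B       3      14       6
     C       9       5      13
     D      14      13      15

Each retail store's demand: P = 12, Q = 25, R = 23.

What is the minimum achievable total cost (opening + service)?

Minimum total cost: 555

For any fixed open set, each retail store goes to its cheapest open site; total = fixed + service.
{A}: P→A 14·12=168, Q→A 7·25=175, R→A 5·23=115. Service 458; fixed 97; total 555.
{A, C}: service 348 + fixed 247 = 595
{C}: service 532 + fixed 150 = 682
{A, B, C, D}: service 276 + fixed 871 = 1147
(All 15 nonempty subsets were checked; A only is lowest.)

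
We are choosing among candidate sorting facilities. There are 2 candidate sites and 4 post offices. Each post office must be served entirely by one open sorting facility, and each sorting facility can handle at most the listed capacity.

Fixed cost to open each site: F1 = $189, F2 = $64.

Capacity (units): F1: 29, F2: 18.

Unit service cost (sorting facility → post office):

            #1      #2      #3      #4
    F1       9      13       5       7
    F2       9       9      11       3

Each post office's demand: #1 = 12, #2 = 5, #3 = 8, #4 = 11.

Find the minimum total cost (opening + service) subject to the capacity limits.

Open {F1, F2}: #1→F1 9·12=108, #2→F2 9·5=45, #3→F1 5·8=40, #4→F2 3·11=33.
Loads: F1 carries 20/29, F2 carries 16/18. Service 226; fixed 253; total 479.
Next best feasible plan costs 499.

Minimum total cost: 479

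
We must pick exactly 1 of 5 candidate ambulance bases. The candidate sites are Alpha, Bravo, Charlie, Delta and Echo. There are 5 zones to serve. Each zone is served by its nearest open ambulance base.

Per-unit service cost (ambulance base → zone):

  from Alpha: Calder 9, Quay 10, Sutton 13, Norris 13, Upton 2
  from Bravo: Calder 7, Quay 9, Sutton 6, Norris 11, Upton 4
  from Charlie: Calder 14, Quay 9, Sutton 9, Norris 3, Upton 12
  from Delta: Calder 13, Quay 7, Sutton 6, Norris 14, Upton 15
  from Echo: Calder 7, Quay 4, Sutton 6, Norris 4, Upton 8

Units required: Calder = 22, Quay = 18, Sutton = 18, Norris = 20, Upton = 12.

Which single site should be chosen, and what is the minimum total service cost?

Choose Echo only; total service cost 510.

With exactly 1 open, each zone uses its cheapest among the chosen.
{Echo}: Calder→Echo 7·22=154, Quay→Echo 4·18=72, Sutton→Echo 6·18=108, Norris→Echo 4·20=80, Upton→Echo 8·12=96. Service cost 510.
{Bravo}: service cost 692
{Charlie}: service cost 836
Among all 5 size-1 choices, {Echo} is lowest.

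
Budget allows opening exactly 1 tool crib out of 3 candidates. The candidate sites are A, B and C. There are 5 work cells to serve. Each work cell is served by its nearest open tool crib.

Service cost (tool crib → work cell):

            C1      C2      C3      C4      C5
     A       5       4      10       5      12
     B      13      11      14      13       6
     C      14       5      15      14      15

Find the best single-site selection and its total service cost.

With exactly 1 open, each work cell uses its cheapest among the chosen.
{A}: C1→A 5, C2→A 4, C3→A 10, C4→A 5, C5→A 12. Service cost 36.
{B}: service cost 57
{C}: service cost 63
Among all 3 size-1 choices, {A} is lowest.

Choose A only; total service cost 36.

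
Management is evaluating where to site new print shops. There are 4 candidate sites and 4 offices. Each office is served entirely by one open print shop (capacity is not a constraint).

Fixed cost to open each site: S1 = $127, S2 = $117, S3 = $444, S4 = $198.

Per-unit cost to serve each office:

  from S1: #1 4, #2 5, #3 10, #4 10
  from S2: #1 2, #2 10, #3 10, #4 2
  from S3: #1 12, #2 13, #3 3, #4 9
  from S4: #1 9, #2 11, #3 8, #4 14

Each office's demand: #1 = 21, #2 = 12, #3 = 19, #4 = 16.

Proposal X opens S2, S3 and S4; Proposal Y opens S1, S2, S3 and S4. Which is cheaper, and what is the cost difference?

Proposal X: {S2, S3, S4}: #1→S2 2·21=42, #2→S2 10·12=120, #3→S3 3·19=57, #4→S2 2·16=32. Service 251; fixed 759; total 1010.
Proposal Y: {S1, S2, S3, S4}: #1→S2 2·21=42, #2→S1 5·12=60, #3→S3 3·19=57, #4→S2 2·16=32. Service 191; fixed 886; total 1077.
Difference: |1010 − 1077| = 67.

Proposal X is cheaper by 67.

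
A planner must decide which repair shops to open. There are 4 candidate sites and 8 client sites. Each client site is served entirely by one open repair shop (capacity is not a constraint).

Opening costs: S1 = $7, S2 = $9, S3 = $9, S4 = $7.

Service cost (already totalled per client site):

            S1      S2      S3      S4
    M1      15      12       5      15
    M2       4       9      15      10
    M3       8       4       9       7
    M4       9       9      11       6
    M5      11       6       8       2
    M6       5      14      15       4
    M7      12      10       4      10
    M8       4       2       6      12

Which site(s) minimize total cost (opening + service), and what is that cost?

For any fixed open set, each client site goes to its cheapest open site; total = fixed + service.
{S1, S3, S4}: M1→S3 5, M2→S1 4, M3→S4 7, M4→S4 6, M5→S4 2, M6→S4 4, M7→S3 4, M8→S1 4. Service 36; fixed 23; total 59.
{S3, S4}: service 44 + fixed 16 = 60
{S2, S3, S4}: M1→S3 5, M2→S2 9, M3→S2 4, M4→S4 6, M5→S4 2, M6→S4 4, M7→S3 4, M8→S2 2. Service 36; fixed 25; total 61.
{S1, S2, S3, S4}: service 31 + fixed 32 = 63
No other subset beats 59.

Open S1, S3 and S4; minimum total cost 59.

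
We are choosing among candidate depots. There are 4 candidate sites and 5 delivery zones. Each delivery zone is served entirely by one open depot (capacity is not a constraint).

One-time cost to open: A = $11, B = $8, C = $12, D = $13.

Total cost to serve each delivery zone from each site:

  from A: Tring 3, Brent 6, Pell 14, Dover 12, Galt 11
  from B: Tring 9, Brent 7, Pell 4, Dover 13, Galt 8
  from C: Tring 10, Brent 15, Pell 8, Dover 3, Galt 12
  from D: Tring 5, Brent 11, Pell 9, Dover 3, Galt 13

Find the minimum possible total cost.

Minimum total cost: 48

For any fixed open set, each delivery zone goes to its cheapest open site; total = fixed + service.
{B, D}: Tring→D 5, Brent→B 7, Pell→B 4, Dover→D 3, Galt→B 8. Service 27; fixed 21; total 48.
{B}: Tring→B 9, Brent→B 7, Pell→B 4, Dover→B 13, Galt→B 8. Service 41; fixed 8; total 49.
{B, C}: Tring→B 9, Brent→B 7, Pell→B 4, Dover→C 3, Galt→B 8. Service 31; fixed 20; total 51.
{A, B, C, D}: Tring→A 3, Brent→A 6, Pell→B 4, Dover→C 3, Galt→B 8. Service 24; fixed 44; total 68.
No other subset beats 48.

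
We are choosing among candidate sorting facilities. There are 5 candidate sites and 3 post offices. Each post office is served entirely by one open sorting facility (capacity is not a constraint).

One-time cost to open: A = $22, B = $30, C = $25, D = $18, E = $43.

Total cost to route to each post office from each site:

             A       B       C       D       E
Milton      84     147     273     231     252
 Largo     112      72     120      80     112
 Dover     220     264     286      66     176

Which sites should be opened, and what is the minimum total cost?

For any fixed open set, each post office goes to its cheapest open site; total = fixed + service.
{A, D}: Milton→A 84, Largo→D 80, Dover→D 66. Service 230; fixed 40; total 270.
{A, B, D}: service 222 + fixed 70 = 292
{A, C, D}: service 230 + fixed 65 = 295
{A, B, C, D, E}: service 222 + fixed 138 = 360
No other subset beats 270.

Open A and D; minimum total cost 270.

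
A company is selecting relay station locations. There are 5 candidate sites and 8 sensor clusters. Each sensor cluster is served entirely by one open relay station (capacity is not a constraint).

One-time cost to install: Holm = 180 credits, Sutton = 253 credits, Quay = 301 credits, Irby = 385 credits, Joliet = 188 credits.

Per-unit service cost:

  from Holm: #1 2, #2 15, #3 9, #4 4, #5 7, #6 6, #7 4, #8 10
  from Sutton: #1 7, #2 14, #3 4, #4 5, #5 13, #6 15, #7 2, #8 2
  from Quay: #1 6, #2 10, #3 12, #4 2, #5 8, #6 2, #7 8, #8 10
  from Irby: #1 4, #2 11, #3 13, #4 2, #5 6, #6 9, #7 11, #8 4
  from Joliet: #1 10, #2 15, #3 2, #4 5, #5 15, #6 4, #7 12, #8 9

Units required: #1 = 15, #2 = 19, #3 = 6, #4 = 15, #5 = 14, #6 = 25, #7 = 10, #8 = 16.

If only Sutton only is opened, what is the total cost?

Total cost: 1332

Each sensor cluster is assigned to its cheapest site among the open ones.
{Sutton}: #1→Sutton 7·15=105, #2→Sutton 14·19=266, #3→Sutton 4·6=24, #4→Sutton 5·15=75, #5→Sutton 13·14=182, #6→Sutton 15·25=375, #7→Sutton 2·10=20, #8→Sutton 2·16=32. Service 1079; fixed 253; total 1332.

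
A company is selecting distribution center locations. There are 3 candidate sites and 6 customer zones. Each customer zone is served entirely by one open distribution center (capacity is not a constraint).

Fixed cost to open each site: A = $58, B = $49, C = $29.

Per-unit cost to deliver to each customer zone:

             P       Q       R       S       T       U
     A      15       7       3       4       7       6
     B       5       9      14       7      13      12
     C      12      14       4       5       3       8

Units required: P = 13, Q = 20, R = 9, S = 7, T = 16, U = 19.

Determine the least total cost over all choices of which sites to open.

Minimum total cost: 558

For any fixed open set, each customer zone goes to its cheapest open site; total = fixed + service.
{A, B, C}: P→B 5·13=65, Q→A 7·20=140, R→A 3·9=27, S→A 4·7=28, T→C 3·16=48, U→A 6·19=114. Service 422; fixed 136; total 558.
{A, B}: service 486 + fixed 107 = 593
{B, C}: P→B 5·13=65, Q→B 9·20=180, R→C 4·9=36, S→C 5·7=35, T→C 3·16=48, U→C 8·19=152. Service 516; fixed 78; total 594.
{C}: P→C 12·13=156, Q→C 14·20=280, R→C 4·9=36, S→C 5·7=35, T→C 3·16=48, U→C 8·19=152. Service 707; fixed 29; total 736.
No other subset beats 558.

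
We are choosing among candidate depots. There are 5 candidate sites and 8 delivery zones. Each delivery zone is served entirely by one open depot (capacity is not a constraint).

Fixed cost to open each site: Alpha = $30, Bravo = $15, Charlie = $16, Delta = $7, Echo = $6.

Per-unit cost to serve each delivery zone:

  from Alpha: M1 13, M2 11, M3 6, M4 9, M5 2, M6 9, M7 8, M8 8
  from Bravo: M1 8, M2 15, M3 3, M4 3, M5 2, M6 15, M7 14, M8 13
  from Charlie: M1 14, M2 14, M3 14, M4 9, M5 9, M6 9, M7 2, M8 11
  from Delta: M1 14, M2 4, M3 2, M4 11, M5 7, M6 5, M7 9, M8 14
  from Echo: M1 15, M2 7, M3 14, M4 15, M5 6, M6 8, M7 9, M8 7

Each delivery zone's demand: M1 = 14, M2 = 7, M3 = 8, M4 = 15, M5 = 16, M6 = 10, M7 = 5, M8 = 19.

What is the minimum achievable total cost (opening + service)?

Minimum total cost: 470

For any fixed open set, each delivery zone goes to its cheapest open site; total = fixed + service.
{Bravo, Charlie, Delta, Echo}: M1→Bravo 8·14=112, M2→Delta 4·7=28, M3→Delta 2·8=16, M4→Bravo 3·15=45, M5→Bravo 2·16=32, M6→Delta 5·10=50, M7→Charlie 2·5=10, M8→Echo 7·19=133. Service 426; fixed 44; total 470.
{Bravo, Delta, Echo}: service 461 + fixed 28 = 489
{Alpha, Bravo, Charlie, Delta, Echo}: M1→Bravo 8·14=112, M2→Delta 4·7=28, M3→Delta 2·8=16, M4→Bravo 3·15=45, M5→Alpha 2·16=32, M6→Delta 5·10=50, M7→Charlie 2·5=10, M8→Echo 7·19=133. Service 426; fixed 74; total 500.
{Echo}: service 950 + fixed 6 = 956
No other subset beats 470.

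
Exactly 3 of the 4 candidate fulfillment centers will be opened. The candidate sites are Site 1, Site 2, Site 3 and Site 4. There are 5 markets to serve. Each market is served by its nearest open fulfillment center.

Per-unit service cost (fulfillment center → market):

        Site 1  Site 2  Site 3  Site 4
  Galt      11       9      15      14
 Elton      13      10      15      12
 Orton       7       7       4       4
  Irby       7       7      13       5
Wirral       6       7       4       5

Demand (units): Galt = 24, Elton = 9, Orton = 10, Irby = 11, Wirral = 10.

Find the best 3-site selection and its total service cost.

Choose Site 2, Site 3 and Site 4; total service cost 441.

With exactly 3 open, each market uses its cheapest among the chosen.
{Site 2, Site 3, Site 4}: Galt→Site 2 9·24=216, Elton→Site 2 10·9=90, Orton→Site 3 4·10=40, Irby→Site 4 5·11=55, Wirral→Site 3 4·10=40. Service cost 441.
{Site 1, Site 2, Site 4}: service cost 451
{Site 1, Site 2, Site 3}: service cost 463
Among all 4 size-3 choices, {Site 2, Site 3, Site 4} is lowest.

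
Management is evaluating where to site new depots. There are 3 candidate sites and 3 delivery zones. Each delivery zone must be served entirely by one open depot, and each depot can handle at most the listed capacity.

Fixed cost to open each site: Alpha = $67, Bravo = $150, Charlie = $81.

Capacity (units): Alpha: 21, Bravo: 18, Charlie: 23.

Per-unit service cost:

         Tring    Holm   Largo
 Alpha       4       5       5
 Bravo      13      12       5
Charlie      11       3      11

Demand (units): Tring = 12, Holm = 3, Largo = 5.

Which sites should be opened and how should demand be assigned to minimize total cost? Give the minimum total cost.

Open {Alpha}: Tring→Alpha 4·12=48, Holm→Alpha 5·3=15, Largo→Alpha 5·5=25.
Loads: Alpha carries 20/21. Service 88; fixed 67; total 155.
Next best feasible plan costs 230.

Minimum total cost: 155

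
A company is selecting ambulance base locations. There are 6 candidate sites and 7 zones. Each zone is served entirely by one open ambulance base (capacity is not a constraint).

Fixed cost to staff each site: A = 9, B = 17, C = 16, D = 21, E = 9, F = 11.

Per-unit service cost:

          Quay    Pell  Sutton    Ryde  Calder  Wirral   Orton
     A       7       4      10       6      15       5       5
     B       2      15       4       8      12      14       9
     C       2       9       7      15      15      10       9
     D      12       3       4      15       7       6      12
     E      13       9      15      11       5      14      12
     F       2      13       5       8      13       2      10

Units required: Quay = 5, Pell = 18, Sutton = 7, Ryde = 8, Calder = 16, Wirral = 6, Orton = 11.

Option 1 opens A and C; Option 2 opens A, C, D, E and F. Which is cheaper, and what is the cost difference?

Option 1: {A, C}: Quay→C 2·5=10, Pell→A 4·18=72, Sutton→C 7·7=49, Ryde→A 6·8=48, Calder→A 15·16=240, Wirral→A 5·6=30, Orton→A 5·11=55. Service 504; fixed 25; total 529.
Option 2: {A, C, D, E, F}: Quay→C 2·5=10, Pell→D 3·18=54, Sutton→D 4·7=28, Ryde→A 6·8=48, Calder→E 5·16=80, Wirral→F 2·6=12, Orton→A 5·11=55. Service 287; fixed 66; total 353.
Difference: |529 − 353| = 176.

Option 2 is cheaper by 176.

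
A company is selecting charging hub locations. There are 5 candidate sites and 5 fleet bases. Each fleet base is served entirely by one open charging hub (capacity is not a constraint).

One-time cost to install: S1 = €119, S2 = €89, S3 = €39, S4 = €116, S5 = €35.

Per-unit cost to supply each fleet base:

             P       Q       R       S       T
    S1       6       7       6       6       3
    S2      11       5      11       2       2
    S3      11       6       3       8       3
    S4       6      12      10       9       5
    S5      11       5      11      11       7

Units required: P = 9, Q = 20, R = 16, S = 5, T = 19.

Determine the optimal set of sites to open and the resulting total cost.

Open S3 only; minimum total cost 403.

For any fixed open set, each fleet base goes to its cheapest open site; total = fixed + service.
{S3}: P→S3 11·9=99, Q→S3 6·20=120, R→S3 3·16=48, S→S3 8·5=40, T→S3 3·19=57. Service 364; fixed 39; total 403.
{S3, S5}: service 344 + fixed 74 = 418
{S2, S3}: service 295 + fixed 128 = 423
{S1, S2, S3, S4, S5}: service 250 + fixed 398 = 648
No other subset beats 403.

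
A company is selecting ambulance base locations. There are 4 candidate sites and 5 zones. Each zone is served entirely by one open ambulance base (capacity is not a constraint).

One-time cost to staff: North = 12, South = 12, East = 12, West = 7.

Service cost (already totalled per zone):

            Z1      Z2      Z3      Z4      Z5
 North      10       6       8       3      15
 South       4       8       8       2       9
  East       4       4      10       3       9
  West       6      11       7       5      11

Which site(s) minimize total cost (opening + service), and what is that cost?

For any fixed open set, each zone goes to its cheapest open site; total = fixed + service.
{East}: Z1→East 4, Z2→East 4, Z3→East 10, Z4→East 3, Z5→East 9. Service 30; fixed 12; total 42.
{South}: Z1→South 4, Z2→South 8, Z3→South 8, Z4→South 2, Z5→South 9. Service 31; fixed 12; total 43.
{East, West}: service 27 + fixed 19 = 46
{North, South, East, West}: Z1→South 4, Z2→East 4, Z3→West 7, Z4→South 2, Z5→South 9. Service 26; fixed 43; total 69.
No other subset beats 42.

Open East only; minimum total cost 42.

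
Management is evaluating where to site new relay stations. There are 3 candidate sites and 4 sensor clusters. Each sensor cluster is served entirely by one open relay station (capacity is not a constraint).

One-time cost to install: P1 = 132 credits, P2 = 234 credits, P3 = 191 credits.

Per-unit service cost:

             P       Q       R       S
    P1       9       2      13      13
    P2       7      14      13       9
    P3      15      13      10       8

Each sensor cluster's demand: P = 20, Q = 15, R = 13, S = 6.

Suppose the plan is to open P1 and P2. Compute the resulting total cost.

Total cost: 759

Each sensor cluster is assigned to its cheapest site among the open ones.
{P1, P2}: P→P2 7·20=140, Q→P1 2·15=30, R→P1 13·13=169, S→P2 9·6=54. Service 393; fixed 366; total 759.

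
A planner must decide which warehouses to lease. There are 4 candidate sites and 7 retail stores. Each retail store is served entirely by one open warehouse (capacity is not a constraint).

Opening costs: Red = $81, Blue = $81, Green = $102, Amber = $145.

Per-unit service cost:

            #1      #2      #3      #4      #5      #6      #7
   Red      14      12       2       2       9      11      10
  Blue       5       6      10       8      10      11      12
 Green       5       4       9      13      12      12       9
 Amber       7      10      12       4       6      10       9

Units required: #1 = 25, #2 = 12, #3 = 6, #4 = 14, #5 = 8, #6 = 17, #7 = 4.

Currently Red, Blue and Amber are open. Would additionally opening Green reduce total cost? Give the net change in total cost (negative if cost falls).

Current service cost with {Red, Blue, Amber}: 491.
Adding Green: each retail store re-picks its cheapest; new service cost 467, saving 24.
Extra fixed cost: 102. Net change = 102 − 24 = 78.
(Totals: 798 → 876.)

No — net change +78 (cost rises by 78).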